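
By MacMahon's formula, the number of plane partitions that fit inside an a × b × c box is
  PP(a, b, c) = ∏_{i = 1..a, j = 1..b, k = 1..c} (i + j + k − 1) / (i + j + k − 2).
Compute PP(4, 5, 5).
PP(4, 5, 5) = 16818516

Evaluate the triple product over i = 1..4, j = 1..5, k = 1..5. The factors are (2/1) · (3/2) · (4/3) · (5/4) · (6/5) · (3/2) · (4/3) · (5/4) · … (100 factors total). The numerators and denominators telescope so the product is an integer; carrying out the multiplication exactly gives PP(4, 5, 5) = 16818516.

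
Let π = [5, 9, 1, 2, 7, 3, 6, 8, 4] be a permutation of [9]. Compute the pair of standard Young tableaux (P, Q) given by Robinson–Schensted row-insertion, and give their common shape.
P = [1, 2, 3, 4, 8] / [5, 6] / [7] / [9];  Q = [1, 2, 5, 7, 8] / [3, 4] / [6] / [9];  common shape = (5, 2, 1, 1)

Row-insert the values π_1, π_2, … into P one at a time, bumping the leftmost entry strictly greater than the inserted value down to the next row. The recording tableau Q records, in position (i, j), the step at which that cell was added to P.
  Insert 5 (step 1): P = [5];  Q = [1]
  Insert 9 (step 2): P = [5, 9];  Q = [1, 2]
  Insert 1 (step 3): P = [1, 9] / [5];  Q = [1, 2] / [3]
  Insert 2 (step 4): P = [1, 2] / [5, 9];  Q = [1, 2] / [3, 4]
  Insert 7 (step 5): P = [1, 2, 7] / [5, 9];  Q = [1, 2, 5] / [3, 4]
  Insert 3 (step 6): P = [1, 2, 3] / [5, 7] / [9];  Q = [1, 2, 5] / [3, 4] / [6]
  Insert 6 (step 7): P = [1, 2, 3, 6] / [5, 7] / [9];  Q = [1, 2, 5, 7] / [3, 4] / [6]
  Insert 8 (step 8): P = [1, 2, 3, 6, 8] / [5, 7] / [9];  Q = [1, 2, 5, 7, 8] / [3, 4] / [6]
  Insert 4 (step 9): P = [1, 2, 3, 4, 8] / [5, 6] / [7] / [9];  Q = [1, 2, 5, 7, 8] / [3, 4] / [6] / [9]
Final shape: (5, 2, 1, 1).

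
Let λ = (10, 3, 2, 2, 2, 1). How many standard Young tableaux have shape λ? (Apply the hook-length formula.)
# SYT of shape (10, 3, 2, 2, 2, 1) = 21829632

Hook-length formula: f^λ = n! / Π hook(c), product over all cells c of the Young diagram. For λ = (10, 3, 2, 2, 2, 1), n = 20 boxes. Hook lengths by row (left-to-right, top-to-bottom): [15, 13, 9, 7, 6, 5, 4, 3, 2, 1]; [7, 5, 1]; [5, 3]; [4, 2]; [3, 1]; [1]. Product of hooks = 111449520000. So f^λ = 20! / 111449520000 = 2432902008176640000 / 111449520000 = 21829632.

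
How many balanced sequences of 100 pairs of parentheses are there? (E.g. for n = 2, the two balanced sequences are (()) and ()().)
C_100 = 896519947090131496687170070074100632420837521538745909320

These balanced parentheses are counted by the Catalan number C_n = (1/(n + 1)) · C(2n, n). For n = 100: C_100 = (1/101) · C(200, 100) = 90548514656103281165404177077484163874504589675413336841320/101 = 896519947090131496687170070074100632420837521538745909320.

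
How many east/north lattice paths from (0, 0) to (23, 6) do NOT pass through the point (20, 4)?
Number of paths = 368760

Total paths from (0, 0) to (23, 6): C(29, 23) = 475020. Paths through (20, 4): (paths (0, 0) → (20, 4)) × (paths (20, 4) → (23, 6)) = C(24, 20) · C(5, 3) = 10626 · 10 = 106260. Avoidance count = 475020 − 106260 = 368760.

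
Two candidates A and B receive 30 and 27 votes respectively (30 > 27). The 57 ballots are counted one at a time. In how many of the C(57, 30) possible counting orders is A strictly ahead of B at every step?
Strict-lead orderings = 738494264901008

Total orderings of the 57 votes with 30 for A: C(57, 30) = 14031391033119152. By the Bertrand ballot formula (Cycle Lemma / reflection principle), the number of orderings in which A is strictly ahead of B throughout is (p − q)/(p + q) · C(p + q, p) = (30 − 27)/(30 + 27) · 14031391033119152 = 738494264901008.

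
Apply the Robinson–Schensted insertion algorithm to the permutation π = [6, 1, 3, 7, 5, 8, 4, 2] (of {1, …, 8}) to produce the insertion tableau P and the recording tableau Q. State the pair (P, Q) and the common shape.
P = [1, 2, 4, 8] / [3, 7] / [5] / [6];  Q = [1, 3, 4, 6] / [2, 5] / [7] / [8];  common shape = (4, 2, 1, 1)

Row-insert the values π_1, π_2, … into P one at a time, bumping the leftmost entry strictly greater than the inserted value down to the next row. The recording tableau Q records, in position (i, j), the step at which that cell was added to P.
  Insert 6 (step 1): P = [6];  Q = [1]
  Insert 1 (step 2): P = [1] / [6];  Q = [1] / [2]
  Insert 3 (step 3): P = [1, 3] / [6];  Q = [1, 3] / [2]
  Insert 7 (step 4): P = [1, 3, 7] / [6];  Q = [1, 3, 4] / [2]
  Insert 5 (step 5): P = [1, 3, 5] / [6, 7];  Q = [1, 3, 4] / [2, 5]
  Insert 8 (step 6): P = [1, 3, 5, 8] / [6, 7];  Q = [1, 3, 4, 6] / [2, 5]
  Insert 4 (step 7): P = [1, 3, 4, 8] / [5, 7] / [6];  Q = [1, 3, 4, 6] / [2, 5] / [7]
  Insert 2 (step 8): P = [1, 2, 4, 8] / [3, 7] / [5] / [6];  Q = [1, 3, 4, 6] / [2, 5] / [7] / [8]
Final shape: (4, 2, 1, 1).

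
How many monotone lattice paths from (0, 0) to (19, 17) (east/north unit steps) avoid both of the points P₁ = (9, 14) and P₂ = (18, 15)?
Number of paths = 5276821000

Inclusion–exclusion. Total paths: C(36, 19) = 8597496600. Through P₁: C(23, 9)·C(13, 10) = 233716340. Through P₂: C(33, 18)·C(3, 1) = 3111474960. Since P₁ is strictly southwest of P₂, a monotone path through both must visit P₁ then P₂; paths through both = C(23, 9)·C(10, 9)·C(3, 1) = 24515700. Avoid both = 8597496600 − 233716340 − 3111474960 + 24515700 = 5276821000.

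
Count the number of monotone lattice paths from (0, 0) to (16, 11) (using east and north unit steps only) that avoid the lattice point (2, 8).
Number of paths = 13007295

Total paths from (0, 0) to (16, 11): C(27, 16) = 13037895. Paths through (2, 8): (paths (0, 0) → (2, 8)) × (paths (2, 8) → (16, 11)) = C(10, 2) · C(17, 14) = 45 · 680 = 30600. Avoidance count = 13037895 − 30600 = 13007295.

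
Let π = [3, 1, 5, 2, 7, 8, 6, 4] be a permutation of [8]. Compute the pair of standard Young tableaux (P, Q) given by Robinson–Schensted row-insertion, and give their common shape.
P = [1, 2, 4, 8] / [3, 5, 6] / [7];  Q = [1, 3, 5, 6] / [2, 4, 7] / [8];  common shape = (4, 3, 1)

Row-insert the values π_1, π_2, … into P one at a time, bumping the leftmost entry strictly greater than the inserted value down to the next row. The recording tableau Q records, in position (i, j), the step at which that cell was added to P.
  Insert 3 (step 1): P = [3];  Q = [1]
  Insert 1 (step 2): P = [1] / [3];  Q = [1] / [2]
  Insert 5 (step 3): P = [1, 5] / [3];  Q = [1, 3] / [2]
  Insert 2 (step 4): P = [1, 2] / [3, 5];  Q = [1, 3] / [2, 4]
  Insert 7 (step 5): P = [1, 2, 7] / [3, 5];  Q = [1, 3, 5] / [2, 4]
  Insert 8 (step 6): P = [1, 2, 7, 8] / [3, 5];  Q = [1, 3, 5, 6] / [2, 4]
  Insert 6 (step 7): P = [1, 2, 6, 8] / [3, 5, 7];  Q = [1, 3, 5, 6] / [2, 4, 7]
  Insert 4 (step 8): P = [1, 2, 4, 8] / [3, 5, 6] / [7];  Q = [1, 3, 5, 6] / [2, 4, 7] / [8]
Final shape: (4, 3, 1).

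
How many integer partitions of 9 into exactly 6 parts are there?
p(9, 6 parts) = 3

Partitions of n into exactly k parts ↔ partitions of n − k into at most k parts (subtract 1 from each part). For n = 9, k = 6, the partitions are: 4+1+1+1+1+1, 3+2+1+1+1+1, 2+2+2+1+1+1. Count = 3.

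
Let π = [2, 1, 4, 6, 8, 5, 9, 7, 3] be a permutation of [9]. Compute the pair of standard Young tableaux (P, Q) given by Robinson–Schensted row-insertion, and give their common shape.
P = [1, 3, 5, 7, 9] / [2, 4, 8] / [6];  Q = [1, 3, 4, 5, 7] / [2, 6, 8] / [9];  common shape = (5, 3, 1)

Row-insert the values π_1, π_2, … into P one at a time, bumping the leftmost entry strictly greater than the inserted value down to the next row. The recording tableau Q records, in position (i, j), the step at which that cell was added to P.
  Insert 2 (step 1): P = [2];  Q = [1]
  Insert 1 (step 2): P = [1] / [2];  Q = [1] / [2]
  Insert 4 (step 3): P = [1, 4] / [2];  Q = [1, 3] / [2]
  Insert 6 (step 4): P = [1, 4, 6] / [2];  Q = [1, 3, 4] / [2]
  Insert 8 (step 5): P = [1, 4, 6, 8] / [2];  Q = [1, 3, 4, 5] / [2]
  Insert 5 (step 6): P = [1, 4, 5, 8] / [2, 6];  Q = [1, 3, 4, 5] / [2, 6]
  Insert 9 (step 7): P = [1, 4, 5, 8, 9] / [2, 6];  Q = [1, 3, 4, 5, 7] / [2, 6]
  Insert 7 (step 8): P = [1, 4, 5, 7, 9] / [2, 6, 8];  Q = [1, 3, 4, 5, 7] / [2, 6, 8]
  Insert 3 (step 9): P = [1, 3, 5, 7, 9] / [2, 4, 8] / [6];  Q = [1, 3, 4, 5, 7] / [2, 6, 8] / [9]
Final shape: (5, 3, 1).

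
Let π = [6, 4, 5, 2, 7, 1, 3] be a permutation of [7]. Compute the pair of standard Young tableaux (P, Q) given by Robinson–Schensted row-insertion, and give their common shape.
P = [1, 3, 7] / [2, 5] / [4] / [6];  Q = [1, 3, 5] / [2, 7] / [4] / [6];  common shape = (3, 2, 1, 1)

Row-insert the values π_1, π_2, … into P one at a time, bumping the leftmost entry strictly greater than the inserted value down to the next row. The recording tableau Q records, in position (i, j), the step at which that cell was added to P.
  Insert 6 (step 1): P = [6];  Q = [1]
  Insert 4 (step 2): P = [4] / [6];  Q = [1] / [2]
  Insert 5 (step 3): P = [4, 5] / [6];  Q = [1, 3] / [2]
  Insert 2 (step 4): P = [2, 5] / [4] / [6];  Q = [1, 3] / [2] / [4]
  Insert 7 (step 5): P = [2, 5, 7] / [4] / [6];  Q = [1, 3, 5] / [2] / [4]
  Insert 1 (step 6): P = [1, 5, 7] / [2] / [4] / [6];  Q = [1, 3, 5] / [2] / [4] / [6]
  Insert 3 (step 7): P = [1, 3, 7] / [2, 5] / [4] / [6];  Q = [1, 3, 5] / [2, 7] / [4] / [6]
Final shape: (3, 2, 1, 1).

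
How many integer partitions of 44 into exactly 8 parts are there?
p(44, 8 parts) = 5812

Partitions of n into exactly k parts are in bijection with partitions of n − k into at most k parts (subtract 1 from each part). So p(44, exactly 8) = p(36, parts ≤ 8). Computing via the recurrence p(m, j) = p(m, j−1) + p(m−j, j) gives 5812.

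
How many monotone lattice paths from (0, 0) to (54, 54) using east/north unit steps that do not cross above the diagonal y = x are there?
C_54 = 451959718027953471447609509424

These NE paths below the diagonal are counted by the Catalan number C_n = (1/(n + 1)) · C(2n, n). For n = 54: C_54 = (1/55) · C(108, 54) = 24857784491537440929618523018320/55 = 451959718027953471447609509424.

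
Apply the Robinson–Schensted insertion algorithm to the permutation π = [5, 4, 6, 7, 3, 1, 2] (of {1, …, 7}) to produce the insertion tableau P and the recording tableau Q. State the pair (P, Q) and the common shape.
P = [1, 2, 7] / [3, 6] / [4] / [5];  Q = [1, 3, 4] / [2, 7] / [5] / [6];  common shape = (3, 2, 1, 1)

Row-insert the values π_1, π_2, … into P one at a time, bumping the leftmost entry strictly greater than the inserted value down to the next row. The recording tableau Q records, in position (i, j), the step at which that cell was added to P.
  Insert 5 (step 1): P = [5];  Q = [1]
  Insert 4 (step 2): P = [4] / [5];  Q = [1] / [2]
  Insert 6 (step 3): P = [4, 6] / [5];  Q = [1, 3] / [2]
  Insert 7 (step 4): P = [4, 6, 7] / [5];  Q = [1, 3, 4] / [2]
  Insert 3 (step 5): P = [3, 6, 7] / [4] / [5];  Q = [1, 3, 4] / [2] / [5]
  Insert 1 (step 6): P = [1, 6, 7] / [3] / [4] / [5];  Q = [1, 3, 4] / [2] / [5] / [6]
  Insert 2 (step 7): P = [1, 2, 7] / [3, 6] / [4] / [5];  Q = [1, 3, 4] / [2, 7] / [5] / [6]
Final shape: (3, 2, 1, 1).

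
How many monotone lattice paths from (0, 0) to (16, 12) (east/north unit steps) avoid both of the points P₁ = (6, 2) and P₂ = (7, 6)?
Number of paths = 17360707

Inclusion–exclusion. Total paths: C(28, 16) = 30421755. Through P₁: C(8, 6)·C(20, 10) = 5173168. Through P₂: C(13, 7)·C(15, 9) = 8588580. Since P₁ is strictly southwest of P₂, a monotone path through both must visit P₁ then P₂; paths through both = C(8, 6)·C(5, 1)·C(15, 9) = 700700. Avoid both = 30421755 − 5173168 − 8588580 + 700700 = 17360707.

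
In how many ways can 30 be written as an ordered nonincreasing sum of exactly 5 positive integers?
p(30, 5 parts) = 377

Partitions of n into exactly k parts are in bijection with partitions of n − k into at most k parts (subtract 1 from each part). So p(30, exactly 5) = p(25, parts ≤ 5). Computing via the recurrence p(m, j) = p(m, j−1) + p(m−j, j) gives 377.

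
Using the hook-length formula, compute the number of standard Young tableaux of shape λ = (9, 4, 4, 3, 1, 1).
# SYT of shape (9, 4, 4, 3, 1, 1) = 1414214802

Hook-length formula: f^λ = n! / Π hook(c), product over all cells c of the Young diagram. For λ = (9, 4, 4, 3, 1, 1), n = 22 boxes. Hook lengths by row (left-to-right, top-to-bottom): [14, 11, 10, 8, 5, 4, 3, 2, 1]; [8, 5, 4, 2]; [7, 4, 3, 1]; [5, 2, 1]; [2]; [1]. Product of hooks = 794787840000. So f^λ = 22! / 794787840000 = 1124000727777607680000 / 794787840000 = 1414214802.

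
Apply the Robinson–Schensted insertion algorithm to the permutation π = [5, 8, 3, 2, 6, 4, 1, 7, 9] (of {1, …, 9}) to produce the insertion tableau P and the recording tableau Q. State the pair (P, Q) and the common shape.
P = [1, 4, 7, 9] / [2, 6] / [3, 8] / [5];  Q = [1, 2, 8, 9] / [3, 5] / [4, 6] / [7];  common shape = (4, 2, 2, 1)

Row-insert the values π_1, π_2, … into P one at a time, bumping the leftmost entry strictly greater than the inserted value down to the next row. The recording tableau Q records, in position (i, j), the step at which that cell was added to P.
  Insert 5 (step 1): P = [5];  Q = [1]
  Insert 8 (step 2): P = [5, 8];  Q = [1, 2]
  Insert 3 (step 3): P = [3, 8] / [5];  Q = [1, 2] / [3]
  Insert 2 (step 4): P = [2, 8] / [3] / [5];  Q = [1, 2] / [3] / [4]
  Insert 6 (step 5): P = [2, 6] / [3, 8] / [5];  Q = [1, 2] / [3, 5] / [4]
  Insert 4 (step 6): P = [2, 4] / [3, 6] / [5, 8];  Q = [1, 2] / [3, 5] / [4, 6]
  Insert 1 (step 7): P = [1, 4] / [2, 6] / [3, 8] / [5];  Q = [1, 2] / [3, 5] / [4, 6] / [7]
  Insert 7 (step 8): P = [1, 4, 7] / [2, 6] / [3, 8] / [5];  Q = [1, 2, 8] / [3, 5] / [4, 6] / [7]
  Insert 9 (step 9): P = [1, 4, 7, 9] / [2, 6] / [3, 8] / [5];  Q = [1, 2, 8, 9] / [3, 5] / [4, 6] / [7]
Final shape: (4, 2, 2, 1).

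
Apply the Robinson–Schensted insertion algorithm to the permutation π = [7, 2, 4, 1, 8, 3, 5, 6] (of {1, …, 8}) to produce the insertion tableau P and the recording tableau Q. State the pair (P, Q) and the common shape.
P = [1, 3, 5, 6] / [2, 4, 8] / [7];  Q = [1, 3, 5, 8] / [2, 6, 7] / [4];  common shape = (4, 3, 1)

Row-insert the values π_1, π_2, … into P one at a time, bumping the leftmost entry strictly greater than the inserted value down to the next row. The recording tableau Q records, in position (i, j), the step at which that cell was added to P.
  Insert 7 (step 1): P = [7];  Q = [1]
  Insert 2 (step 2): P = [2] / [7];  Q = [1] / [2]
  Insert 4 (step 3): P = [2, 4] / [7];  Q = [1, 3] / [2]
  Insert 1 (step 4): P = [1, 4] / [2] / [7];  Q = [1, 3] / [2] / [4]
  Insert 8 (step 5): P = [1, 4, 8] / [2] / [7];  Q = [1, 3, 5] / [2] / [4]
  Insert 3 (step 6): P = [1, 3, 8] / [2, 4] / [7];  Q = [1, 3, 5] / [2, 6] / [4]
  Insert 5 (step 7): P = [1, 3, 5] / [2, 4, 8] / [7];  Q = [1, 3, 5] / [2, 6, 7] / [4]
  Insert 6 (step 8): P = [1, 3, 5, 6] / [2, 4, 8] / [7];  Q = [1, 3, 5, 8] / [2, 6, 7] / [4]
Final shape: (4, 3, 1).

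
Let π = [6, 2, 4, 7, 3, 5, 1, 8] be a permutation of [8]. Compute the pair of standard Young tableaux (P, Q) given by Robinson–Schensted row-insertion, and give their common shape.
P = [1, 3, 5, 8] / [2, 7] / [4] / [6];  Q = [1, 3, 4, 8] / [2, 6] / [5] / [7];  common shape = (4, 2, 1, 1)

Row-insert the values π_1, π_2, … into P one at a time, bumping the leftmost entry strictly greater than the inserted value down to the next row. The recording tableau Q records, in position (i, j), the step at which that cell was added to P.
  Insert 6 (step 1): P = [6];  Q = [1]
  Insert 2 (step 2): P = [2] / [6];  Q = [1] / [2]
  Insert 4 (step 3): P = [2, 4] / [6];  Q = [1, 3] / [2]
  Insert 7 (step 4): P = [2, 4, 7] / [6];  Q = [1, 3, 4] / [2]
  Insert 3 (step 5): P = [2, 3, 7] / [4] / [6];  Q = [1, 3, 4] / [2] / [5]
  Insert 5 (step 6): P = [2, 3, 5] / [4, 7] / [6];  Q = [1, 3, 4] / [2, 6] / [5]
  Insert 1 (step 7): P = [1, 3, 5] / [2, 7] / [4] / [6];  Q = [1, 3, 4] / [2, 6] / [5] / [7]
  Insert 8 (step 8): P = [1, 3, 5, 8] / [2, 7] / [4] / [6];  Q = [1, 3, 4, 8] / [2, 6] / [5] / [7]
Final shape: (4, 2, 1, 1).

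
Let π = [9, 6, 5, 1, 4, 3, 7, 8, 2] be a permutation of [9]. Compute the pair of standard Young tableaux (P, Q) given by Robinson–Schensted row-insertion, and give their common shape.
P = [1, 2, 7, 8] / [3] / [4] / [5] / [6] / [9];  Q = [1, 5, 7, 8] / [2] / [3] / [4] / [6] / [9];  common shape = (4, 1, 1, 1, 1, 1)

Row-insert the values π_1, π_2, … into P one at a time, bumping the leftmost entry strictly greater than the inserted value down to the next row. The recording tableau Q records, in position (i, j), the step at which that cell was added to P.
  Insert 9 (step 1): P = [9];  Q = [1]
  Insert 6 (step 2): P = [6] / [9];  Q = [1] / [2]
  Insert 5 (step 3): P = [5] / [6] / [9];  Q = [1] / [2] / [3]
  Insert 1 (step 4): P = [1] / [5] / [6] / [9];  Q = [1] / [2] / [3] / [4]
  Insert 4 (step 5): P = [1, 4] / [5] / [6] / [9];  Q = [1, 5] / [2] / [3] / [4]
  Insert 3 (step 6): P = [1, 3] / [4] / [5] / [6] / [9];  Q = [1, 5] / [2] / [3] / [4] / [6]
  Insert 7 (step 7): P = [1, 3, 7] / [4] / [5] / [6] / [9];  Q = [1, 5, 7] / [2] / [3] / [4] / [6]
  Insert 8 (step 8): P = [1, 3, 7, 8] / [4] / [5] / [6] / [9];  Q = [1, 5, 7, 8] / [2] / [3] / [4] / [6]
  Insert 2 (step 9): P = [1, 2, 7, 8] / [3] / [4] / [5] / [6] / [9];  Q = [1, 5, 7, 8] / [2] / [3] / [4] / [6] / [9]
Final shape: (4, 1, 1, 1, 1, 1).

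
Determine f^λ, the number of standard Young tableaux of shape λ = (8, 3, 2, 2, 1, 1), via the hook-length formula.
# SYT of shape (8, 3, 2, 2, 1, 1) = 1454112

Hook-length formula: f^λ = n! / Π hook(c), product over all cells c of the Young diagram. For λ = (8, 3, 2, 2, 1, 1), n = 17 boxes. Hook lengths by row (left-to-right, top-to-bottom): [13, 10, 7, 5, 4, 3, 2, 1]; [7, 4, 1]; [5, 2]; [4, 1]; [2]; [1]. Product of hooks = 244608000. So f^λ = 17! / 244608000 = 355687428096000 / 244608000 = 1454112.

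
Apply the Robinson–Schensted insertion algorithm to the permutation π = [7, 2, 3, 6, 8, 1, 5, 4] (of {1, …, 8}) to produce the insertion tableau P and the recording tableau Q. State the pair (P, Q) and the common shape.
P = [1, 3, 4, 8] / [2, 5] / [6] / [7];  Q = [1, 3, 4, 5] / [2, 7] / [6] / [8];  common shape = (4, 2, 1, 1)

Row-insert the values π_1, π_2, … into P one at a time, bumping the leftmost entry strictly greater than the inserted value down to the next row. The recording tableau Q records, in position (i, j), the step at which that cell was added to P.
  Insert 7 (step 1): P = [7];  Q = [1]
  Insert 2 (step 2): P = [2] / [7];  Q = [1] / [2]
  Insert 3 (step 3): P = [2, 3] / [7];  Q = [1, 3] / [2]
  Insert 6 (step 4): P = [2, 3, 6] / [7];  Q = [1, 3, 4] / [2]
  Insert 8 (step 5): P = [2, 3, 6, 8] / [7];  Q = [1, 3, 4, 5] / [2]
  Insert 1 (step 6): P = [1, 3, 6, 8] / [2] / [7];  Q = [1, 3, 4, 5] / [2] / [6]
  Insert 5 (step 7): P = [1, 3, 5, 8] / [2, 6] / [7];  Q = [1, 3, 4, 5] / [2, 7] / [6]
  Insert 4 (step 8): P = [1, 3, 4, 8] / [2, 5] / [6] / [7];  Q = [1, 3, 4, 5] / [2, 7] / [6] / [8]
Final shape: (4, 2, 1, 1).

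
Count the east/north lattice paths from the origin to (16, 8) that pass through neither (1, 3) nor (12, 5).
Number of paths = 467795

Inclusion–exclusion. Total paths: C(24, 16) = 735471. Through P₁: C(4, 1)·C(20, 15) = 62016. Through P₂: C(17, 12)·C(7, 4) = 216580. Since P₁ is strictly southwest of P₂, a monotone path through both must visit P₁ then P₂; paths through both = C(4, 1)·C(13, 11)·C(7, 4) = 10920. Avoid both = 735471 − 62016 − 216580 + 10920 = 467795.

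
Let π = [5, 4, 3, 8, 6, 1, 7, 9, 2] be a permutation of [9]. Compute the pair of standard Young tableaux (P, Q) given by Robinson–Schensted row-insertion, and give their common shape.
P = [1, 2, 7, 9] / [3, 6] / [4, 8] / [5];  Q = [1, 4, 7, 8] / [2, 5] / [3, 9] / [6];  common shape = (4, 2, 2, 1)

Row-insert the values π_1, π_2, … into P one at a time, bumping the leftmost entry strictly greater than the inserted value down to the next row. The recording tableau Q records, in position (i, j), the step at which that cell was added to P.
  Insert 5 (step 1): P = [5];  Q = [1]
  Insert 4 (step 2): P = [4] / [5];  Q = [1] / [2]
  Insert 3 (step 3): P = [3] / [4] / [5];  Q = [1] / [2] / [3]
  Insert 8 (step 4): P = [3, 8] / [4] / [5];  Q = [1, 4] / [2] / [3]
  Insert 6 (step 5): P = [3, 6] / [4, 8] / [5];  Q = [1, 4] / [2, 5] / [3]
  Insert 1 (step 6): P = [1, 6] / [3, 8] / [4] / [5];  Q = [1, 4] / [2, 5] / [3] / [6]
  Insert 7 (step 7): P = [1, 6, 7] / [3, 8] / [4] / [5];  Q = [1, 4, 7] / [2, 5] / [3] / [6]
  Insert 9 (step 8): P = [1, 6, 7, 9] / [3, 8] / [4] / [5];  Q = [1, 4, 7, 8] / [2, 5] / [3] / [6]
  Insert 2 (step 9): P = [1, 2, 7, 9] / [3, 6] / [4, 8] / [5];  Q = [1, 4, 7, 8] / [2, 5] / [3, 9] / [6]
Final shape: (4, 2, 2, 1).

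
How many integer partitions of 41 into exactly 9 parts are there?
p(41, 9 parts) = 4206

Partitions of n into exactly k parts are in bijection with partitions of n − k into at most k parts (subtract 1 from each part). So p(41, exactly 9) = p(32, parts ≤ 9). Computing via the recurrence p(m, j) = p(m, j−1) + p(m−j, j) gives 4206.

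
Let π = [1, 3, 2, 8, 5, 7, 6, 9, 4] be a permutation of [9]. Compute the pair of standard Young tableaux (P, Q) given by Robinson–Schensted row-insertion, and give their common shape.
P = [1, 2, 4, 6, 9] / [3, 5] / [7] / [8];  Q = [1, 2, 4, 6, 8] / [3, 5] / [7] / [9];  common shape = (5, 2, 1, 1)

Row-insert the values π_1, π_2, … into P one at a time, bumping the leftmost entry strictly greater than the inserted value down to the next row. The recording tableau Q records, in position (i, j), the step at which that cell was added to P.
  Insert 1 (step 1): P = [1];  Q = [1]
  Insert 3 (step 2): P = [1, 3];  Q = [1, 2]
  Insert 2 (step 3): P = [1, 2] / [3];  Q = [1, 2] / [3]
  Insert 8 (step 4): P = [1, 2, 8] / [3];  Q = [1, 2, 4] / [3]
  Insert 5 (step 5): P = [1, 2, 5] / [3, 8];  Q = [1, 2, 4] / [3, 5]
  Insert 7 (step 6): P = [1, 2, 5, 7] / [3, 8];  Q = [1, 2, 4, 6] / [3, 5]
  Insert 6 (step 7): P = [1, 2, 5, 6] / [3, 7] / [8];  Q = [1, 2, 4, 6] / [3, 5] / [7]
  Insert 9 (step 8): P = [1, 2, 5, 6, 9] / [3, 7] / [8];  Q = [1, 2, 4, 6, 8] / [3, 5] / [7]
  Insert 4 (step 9): P = [1, 2, 4, 6, 9] / [3, 5] / [7] / [8];  Q = [1, 2, 4, 6, 8] / [3, 5] / [7] / [9]
Final shape: (5, 2, 1, 1).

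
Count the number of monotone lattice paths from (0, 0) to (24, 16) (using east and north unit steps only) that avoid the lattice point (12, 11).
Number of paths = 54485442986

Total paths from (0, 0) to (24, 16): C(40, 24) = 62852101650. Paths through (12, 11): (paths (0, 0) → (12, 11)) × (paths (12, 11) → (24, 16)) = C(23, 12) · C(17, 12) = 1352078 · 6188 = 8366658664. Avoidance count = 62852101650 − 8366658664 = 54485442986.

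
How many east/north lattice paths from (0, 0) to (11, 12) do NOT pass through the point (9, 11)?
Number of paths = 848198

Total paths from (0, 0) to (11, 12): C(23, 11) = 1352078. Paths through (9, 11): (paths (0, 0) → (9, 11)) × (paths (9, 11) → (11, 12)) = C(20, 9) · C(3, 2) = 167960 · 3 = 503880. Avoidance count = 1352078 − 503880 = 848198.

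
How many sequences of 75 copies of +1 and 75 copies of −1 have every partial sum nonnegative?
C_75 = 1221395654430378811828760722007962130791020

These ballot sequences are counted by the Catalan number C_n = (1/(n + 1)) · C(2n, n). For n = 75: C_75 = (1/76) · C(150, 75) = 92826069736708789698985814872605121940117520/76 = 1221395654430378811828760722007962130791020.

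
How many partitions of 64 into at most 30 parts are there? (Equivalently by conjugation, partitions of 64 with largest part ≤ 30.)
p(64, parts ≤ 30) = 1687669

Use the recurrence p(n, m) = p(n, m−1) + p(n−m, m): either the largest part is < m (count p(n, m−1)) or the largest part is exactly m (remove one copy of m, count p(n−m, m)). With p(0, ·) = 1 this gives p(64, parts ≤ 30) = 1687669. (By conjugating Young diagrams, this also counts partitions of 64 into at most 30 parts.)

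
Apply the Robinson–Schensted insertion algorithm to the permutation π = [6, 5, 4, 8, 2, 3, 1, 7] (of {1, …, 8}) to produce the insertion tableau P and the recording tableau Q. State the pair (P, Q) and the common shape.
P = [1, 3, 7] / [2, 8] / [4] / [5] / [6];  Q = [1, 4, 8] / [2, 6] / [3] / [5] / [7];  common shape = (3, 2, 1, 1, 1)

Row-insert the values π_1, π_2, … into P one at a time, bumping the leftmost entry strictly greater than the inserted value down to the next row. The recording tableau Q records, in position (i, j), the step at which that cell was added to P.
  Insert 6 (step 1): P = [6];  Q = [1]
  Insert 5 (step 2): P = [5] / [6];  Q = [1] / [2]
  Insert 4 (step 3): P = [4] / [5] / [6];  Q = [1] / [2] / [3]
  Insert 8 (step 4): P = [4, 8] / [5] / [6];  Q = [1, 4] / [2] / [3]
  Insert 2 (step 5): P = [2, 8] / [4] / [5] / [6];  Q = [1, 4] / [2] / [3] / [5]
  Insert 3 (step 6): P = [2, 3] / [4, 8] / [5] / [6];  Q = [1, 4] / [2, 6] / [3] / [5]
  Insert 1 (step 7): P = [1, 3] / [2, 8] / [4] / [5] / [6];  Q = [1, 4] / [2, 6] / [3] / [5] / [7]
  Insert 7 (step 8): P = [1, 3, 7] / [2, 8] / [4] / [5] / [6];  Q = [1, 4, 8] / [2, 6] / [3] / [5] / [7]
Final shape: (3, 2, 1, 1, 1).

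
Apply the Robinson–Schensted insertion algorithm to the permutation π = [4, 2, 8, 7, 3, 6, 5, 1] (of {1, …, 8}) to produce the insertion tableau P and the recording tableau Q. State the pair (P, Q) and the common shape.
P = [1, 3, 5] / [2, 6] / [4] / [7] / [8];  Q = [1, 3, 6] / [2, 4] / [5] / [7] / [8];  common shape = (3, 2, 1, 1, 1)

Row-insert the values π_1, π_2, … into P one at a time, bumping the leftmost entry strictly greater than the inserted value down to the next row. The recording tableau Q records, in position (i, j), the step at which that cell was added to P.
  Insert 4 (step 1): P = [4];  Q = [1]
  Insert 2 (step 2): P = [2] / [4];  Q = [1] / [2]
  Insert 8 (step 3): P = [2, 8] / [4];  Q = [1, 3] / [2]
  Insert 7 (step 4): P = [2, 7] / [4, 8];  Q = [1, 3] / [2, 4]
  Insert 3 (step 5): P = [2, 3] / [4, 7] / [8];  Q = [1, 3] / [2, 4] / [5]
  Insert 6 (step 6): P = [2, 3, 6] / [4, 7] / [8];  Q = [1, 3, 6] / [2, 4] / [5]
  Insert 5 (step 7): P = [2, 3, 5] / [4, 6] / [7] / [8];  Q = [1, 3, 6] / [2, 4] / [5] / [7]
  Insert 1 (step 8): P = [1, 3, 5] / [2, 6] / [4] / [7] / [8];  Q = [1, 3, 6] / [2, 4] / [5] / [7] / [8]
Final shape: (3, 2, 1, 1, 1).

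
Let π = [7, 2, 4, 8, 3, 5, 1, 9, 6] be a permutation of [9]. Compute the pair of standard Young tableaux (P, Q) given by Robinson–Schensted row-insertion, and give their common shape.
P = [1, 3, 5, 6] / [2, 8, 9] / [4] / [7];  Q = [1, 3, 4, 8] / [2, 6, 9] / [5] / [7];  common shape = (4, 3, 1, 1)

Row-insert the values π_1, π_2, … into P one at a time, bumping the leftmost entry strictly greater than the inserted value down to the next row. The recording tableau Q records, in position (i, j), the step at which that cell was added to P.
  Insert 7 (step 1): P = [7];  Q = [1]
  Insert 2 (step 2): P = [2] / [7];  Q = [1] / [2]
  Insert 4 (step 3): P = [2, 4] / [7];  Q = [1, 3] / [2]
  Insert 8 (step 4): P = [2, 4, 8] / [7];  Q = [1, 3, 4] / [2]
  Insert 3 (step 5): P = [2, 3, 8] / [4] / [7];  Q = [1, 3, 4] / [2] / [5]
  Insert 5 (step 6): P = [2, 3, 5] / [4, 8] / [7];  Q = [1, 3, 4] / [2, 6] / [5]
  Insert 1 (step 7): P = [1, 3, 5] / [2, 8] / [4] / [7];  Q = [1, 3, 4] / [2, 6] / [5] / [7]
  Insert 9 (step 8): P = [1, 3, 5, 9] / [2, 8] / [4] / [7];  Q = [1, 3, 4, 8] / [2, 6] / [5] / [7]
  Insert 6 (step 9): P = [1, 3, 5, 6] / [2, 8, 9] / [4] / [7];  Q = [1, 3, 4, 8] / [2, 6, 9] / [5] / [7]
Final shape: (4, 3, 1, 1).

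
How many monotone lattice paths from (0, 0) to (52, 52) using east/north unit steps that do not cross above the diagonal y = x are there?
C_52 = 29869166945772625950142417512

These NE paths below the diagonal are counted by the Catalan number C_n = (1/(n + 1)) · C(2n, n). For n = 52: C_52 = (1/53) · C(104, 52) = 1583065848125949175357548128136/53 = 29869166945772625950142417512.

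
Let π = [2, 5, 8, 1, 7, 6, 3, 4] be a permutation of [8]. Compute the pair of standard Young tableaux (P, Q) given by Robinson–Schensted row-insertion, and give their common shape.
P = [1, 3, 4] / [2, 5, 6] / [7] / [8];  Q = [1, 2, 3] / [4, 5, 8] / [6] / [7];  common shape = (3, 3, 1, 1)

Row-insert the values π_1, π_2, … into P one at a time, bumping the leftmost entry strictly greater than the inserted value down to the next row. The recording tableau Q records, in position (i, j), the step at which that cell was added to P.
  Insert 2 (step 1): P = [2];  Q = [1]
  Insert 5 (step 2): P = [2, 5];  Q = [1, 2]
  Insert 8 (step 3): P = [2, 5, 8];  Q = [1, 2, 3]
  Insert 1 (step 4): P = [1, 5, 8] / [2];  Q = [1, 2, 3] / [4]
  Insert 7 (step 5): P = [1, 5, 7] / [2, 8];  Q = [1, 2, 3] / [4, 5]
  Insert 6 (step 6): P = [1, 5, 6] / [2, 7] / [8];  Q = [1, 2, 3] / [4, 5] / [6]
  Insert 3 (step 7): P = [1, 3, 6] / [2, 5] / [7] / [8];  Q = [1, 2, 3] / [4, 5] / [6] / [7]
  Insert 4 (step 8): P = [1, 3, 4] / [2, 5, 6] / [7] / [8];  Q = [1, 2, 3] / [4, 5, 8] / [6] / [7]
Final shape: (3, 3, 1, 1).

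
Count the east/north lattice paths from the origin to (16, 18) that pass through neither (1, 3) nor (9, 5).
Number of paths = 1442249910

Inclusion–exclusion. Total paths: C(34, 16) = 2203961430. Through P₁: C(4, 1)·C(30, 15) = 620470080. Through P₂: C(14, 9)·C(20, 7) = 155195040. Since P₁ is strictly southwest of P₂, a monotone path through both must visit P₁ then P₂; paths through both = C(4, 1)·C(10, 8)·C(20, 7) = 13953600. Avoid both = 2203961430 − 620470080 − 155195040 + 13953600 = 1442249910.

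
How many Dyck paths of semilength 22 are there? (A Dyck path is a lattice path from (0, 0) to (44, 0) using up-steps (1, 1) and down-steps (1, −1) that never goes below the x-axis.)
C_22 = 91482563640

These Dyck paths are counted by the Catalan number C_n = (1/(n + 1)) · C(2n, n). For n = 22: C_22 = (1/23) · C(44, 22) = 2104098963720/23 = 91482563640.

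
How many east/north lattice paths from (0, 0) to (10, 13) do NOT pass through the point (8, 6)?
Number of paths = 1035958

Total paths from (0, 0) to (10, 13): C(23, 10) = 1144066. Paths through (8, 6): (paths (0, 0) → (8, 6)) × (paths (8, 6) → (10, 13)) = C(14, 8) · C(9, 2) = 3003 · 36 = 108108. Avoidance count = 1144066 − 108108 = 1035958.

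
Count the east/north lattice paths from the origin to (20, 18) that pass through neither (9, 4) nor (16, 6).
Number of paths = 30302010750

Inclusion–exclusion. Total paths: C(38, 20) = 33578000610. Through P₁: C(13, 9)·C(25, 11) = 3187041000. Through P₂: C(22, 16)·C(16, 4) = 135795660. Since P₁ is strictly southwest of P₂, a monotone path through both must visit P₁ then P₂; paths through both = C(13, 9)·C(9, 7)·C(16, 4) = 46846800. Avoid both = 33578000610 − 3187041000 − 135795660 + 46846800 = 30302010750.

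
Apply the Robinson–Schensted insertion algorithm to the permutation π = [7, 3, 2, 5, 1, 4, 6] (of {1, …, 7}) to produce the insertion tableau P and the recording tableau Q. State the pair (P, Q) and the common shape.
P = [1, 4, 6] / [2, 5] / [3] / [7];  Q = [1, 4, 7] / [2, 6] / [3] / [5];  common shape = (3, 2, 1, 1)

Row-insert the values π_1, π_2, … into P one at a time, bumping the leftmost entry strictly greater than the inserted value down to the next row. The recording tableau Q records, in position (i, j), the step at which that cell was added to P.
  Insert 7 (step 1): P = [7];  Q = [1]
  Insert 3 (step 2): P = [3] / [7];  Q = [1] / [2]
  Insert 2 (step 3): P = [2] / [3] / [7];  Q = [1] / [2] / [3]
  Insert 5 (step 4): P = [2, 5] / [3] / [7];  Q = [1, 4] / [2] / [3]
  Insert 1 (step 5): P = [1, 5] / [2] / [3] / [7];  Q = [1, 4] / [2] / [3] / [5]
  Insert 4 (step 6): P = [1, 4] / [2, 5] / [3] / [7];  Q = [1, 4] / [2, 6] / [3] / [5]
  Insert 6 (step 7): P = [1, 4, 6] / [2, 5] / [3] / [7];  Q = [1, 4, 7] / [2, 6] / [3] / [5]
Final shape: (3, 2, 1, 1).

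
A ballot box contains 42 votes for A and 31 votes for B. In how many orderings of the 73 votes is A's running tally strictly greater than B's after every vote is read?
Strict-lead orderings = 58302688527022698528

Total orderings of the 73 votes with 42 for A: C(73, 42) = 386917842042968817504. By the Bertrand ballot formula (Cycle Lemma / reflection principle), the number of orderings in which A is strictly ahead of B throughout is (p − q)/(p + q) · C(p + q, p) = (42 − 31)/(42 + 31) · 386917842042968817504 = 58302688527022698528.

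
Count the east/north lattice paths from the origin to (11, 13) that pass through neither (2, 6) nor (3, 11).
Number of paths = 2167004

Inclusion–exclusion. Total paths: C(24, 11) = 2496144. Through P₁: C(8, 2)·C(16, 9) = 320320. Through P₂: C(14, 3)·C(10, 8) = 16380. Since P₁ is strictly southwest of P₂, a monotone path through both must visit P₁ then P₂; paths through both = C(8, 2)·C(6, 1)·C(10, 8) = 7560. Avoid both = 2496144 − 320320 − 16380 + 7560 = 2167004.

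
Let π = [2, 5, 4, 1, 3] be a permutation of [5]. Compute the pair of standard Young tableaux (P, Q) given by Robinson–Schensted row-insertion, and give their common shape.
P = [1, 3] / [2, 4] / [5];  Q = [1, 2] / [3, 5] / [4];  common shape = (2, 2, 1)

Row-insert the values π_1, π_2, … into P one at a time, bumping the leftmost entry strictly greater than the inserted value down to the next row. The recording tableau Q records, in position (i, j), the step at which that cell was added to P.
  Insert 2 (step 1): P = [2];  Q = [1]
  Insert 5 (step 2): P = [2, 5];  Q = [1, 2]
  Insert 4 (step 3): P = [2, 4] / [5];  Q = [1, 2] / [3]
  Insert 1 (step 4): P = [1, 4] / [2] / [5];  Q = [1, 2] / [3] / [4]
  Insert 3 (step 5): P = [1, 3] / [2, 4] / [5];  Q = [1, 2] / [3, 5] / [4]
Final shape: (2, 2, 1).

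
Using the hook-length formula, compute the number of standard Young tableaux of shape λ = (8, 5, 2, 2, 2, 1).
# SYT of shape (8, 5, 2, 2, 2, 1) = 99225600

Hook-length formula: f^λ = n! / Π hook(c), product over all cells c of the Young diagram. For λ = (8, 5, 2, 2, 2, 1), n = 20 boxes. Hook lengths by row (left-to-right, top-to-bottom): [13, 11, 7, 6, 5, 3, 2, 1]; [9, 7, 3, 2, 1]; [5, 3]; [4, 2]; [3, 1]; [1]. Product of hooks = 24518894400. So f^λ = 20! / 24518894400 = 2432902008176640000 / 24518894400 = 99225600.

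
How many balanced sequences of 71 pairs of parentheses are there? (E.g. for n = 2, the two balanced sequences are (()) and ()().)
C_71 = 5175569924646105559418940193995065716350

These balanced parentheses are counted by the Catalan number C_n = (1/(n + 1)) · C(2n, n). For n = 71: C_71 = (1/72) · C(142, 71) = 372641034574519600278163693967644731577200/72 = 5175569924646105559418940193995065716350.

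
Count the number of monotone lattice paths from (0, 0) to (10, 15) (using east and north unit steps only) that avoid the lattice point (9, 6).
Number of paths = 3218710

Total paths from (0, 0) to (10, 15): C(25, 10) = 3268760. Paths through (9, 6): (paths (0, 0) → (9, 6)) × (paths (9, 6) → (10, 15)) = C(15, 9) · C(10, 1) = 5005 · 10 = 50050. Avoidance count = 3268760 − 50050 = 3218710.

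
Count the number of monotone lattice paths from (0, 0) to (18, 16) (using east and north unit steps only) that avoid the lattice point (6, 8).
Number of paths = 1825673520

Total paths from (0, 0) to (18, 16): C(34, 18) = 2203961430. Paths through (6, 8): (paths (0, 0) → (6, 8)) × (paths (6, 8) → (18, 16)) = C(14, 6) · C(20, 12) = 3003 · 125970 = 378287910. Avoidance count = 2203961430 − 378287910 = 1825673520.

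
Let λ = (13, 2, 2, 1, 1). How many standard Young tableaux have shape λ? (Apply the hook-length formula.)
# SYT of shape (13, 2, 2, 1, 1) = 160056

Hook-length formula: f^λ = n! / Π hook(c), product over all cells c of the Young diagram. For λ = (13, 2, 2, 1, 1), n = 19 boxes. Hook lengths by row (left-to-right, top-to-bottom): [17, 14, 11, 10, 9, 8, 7, 6, 5, 4, 3, 2, 1]; [5, 2]; [4, 1]; [2]; [1]. Product of hooks = 760015872000. So f^λ = 19! / 760015872000 = 121645100408832000 / 760015872000 = 160056.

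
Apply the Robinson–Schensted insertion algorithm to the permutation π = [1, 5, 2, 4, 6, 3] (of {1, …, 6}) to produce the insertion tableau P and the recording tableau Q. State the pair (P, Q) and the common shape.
P = [1, 2, 3, 6] / [4] / [5];  Q = [1, 2, 4, 5] / [3] / [6];  common shape = (4, 1, 1)

Row-insert the values π_1, π_2, … into P one at a time, bumping the leftmost entry strictly greater than the inserted value down to the next row. The recording tableau Q records, in position (i, j), the step at which that cell was added to P.
  Insert 1 (step 1): P = [1];  Q = [1]
  Insert 5 (step 2): P = [1, 5];  Q = [1, 2]
  Insert 2 (step 3): P = [1, 2] / [5];  Q = [1, 2] / [3]
  Insert 4 (step 4): P = [1, 2, 4] / [5];  Q = [1, 2, 4] / [3]
  Insert 6 (step 5): P = [1, 2, 4, 6] / [5];  Q = [1, 2, 4, 5] / [3]
  Insert 3 (step 6): P = [1, 2, 3, 6] / [4] / [5];  Q = [1, 2, 4, 5] / [3] / [6]
Final shape: (4, 1, 1).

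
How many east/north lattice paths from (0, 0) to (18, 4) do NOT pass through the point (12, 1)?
Number of paths = 6223

Total paths from (0, 0) to (18, 4): C(22, 18) = 7315. Paths through (12, 1): (paths (0, 0) → (12, 1)) × (paths (12, 1) → (18, 4)) = C(13, 12) · C(9, 6) = 13 · 84 = 1092. Avoidance count = 7315 − 1092 = 6223.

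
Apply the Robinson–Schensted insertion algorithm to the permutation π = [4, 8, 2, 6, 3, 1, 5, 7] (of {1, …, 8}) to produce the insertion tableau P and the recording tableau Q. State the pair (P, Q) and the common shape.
P = [1, 3, 5, 7] / [2, 6] / [4] / [8];  Q = [1, 2, 7, 8] / [3, 4] / [5] / [6];  common shape = (4, 2, 1, 1)

Row-insert the values π_1, π_2, … into P one at a time, bumping the leftmost entry strictly greater than the inserted value down to the next row. The recording tableau Q records, in position (i, j), the step at which that cell was added to P.
  Insert 4 (step 1): P = [4];  Q = [1]
  Insert 8 (step 2): P = [4, 8];  Q = [1, 2]
  Insert 2 (step 3): P = [2, 8] / [4];  Q = [1, 2] / [3]
  Insert 6 (step 4): P = [2, 6] / [4, 8];  Q = [1, 2] / [3, 4]
  Insert 3 (step 5): P = [2, 3] / [4, 6] / [8];  Q = [1, 2] / [3, 4] / [5]
  Insert 1 (step 6): P = [1, 3] / [2, 6] / [4] / [8];  Q = [1, 2] / [3, 4] / [5] / [6]
  Insert 5 (step 7): P = [1, 3, 5] / [2, 6] / [4] / [8];  Q = [1, 2, 7] / [3, 4] / [5] / [6]
  Insert 7 (step 8): P = [1, 3, 5, 7] / [2, 6] / [4] / [8];  Q = [1, 2, 7, 8] / [3, 4] / [5] / [6]
Final shape: (4, 2, 1, 1).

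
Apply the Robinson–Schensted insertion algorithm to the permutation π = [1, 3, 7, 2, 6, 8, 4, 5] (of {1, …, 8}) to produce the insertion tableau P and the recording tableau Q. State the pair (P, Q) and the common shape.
P = [1, 2, 4, 5] / [3, 6, 8] / [7];  Q = [1, 2, 3, 6] / [4, 5, 8] / [7];  common shape = (4, 3, 1)

Row-insert the values π_1, π_2, … into P one at a time, bumping the leftmost entry strictly greater than the inserted value down to the next row. The recording tableau Q records, in position (i, j), the step at which that cell was added to P.
  Insert 1 (step 1): P = [1];  Q = [1]
  Insert 3 (step 2): P = [1, 3];  Q = [1, 2]
  Insert 7 (step 3): P = [1, 3, 7];  Q = [1, 2, 3]
  Insert 2 (step 4): P = [1, 2, 7] / [3];  Q = [1, 2, 3] / [4]
  Insert 6 (step 5): P = [1, 2, 6] / [3, 7];  Q = [1, 2, 3] / [4, 5]
  Insert 8 (step 6): P = [1, 2, 6, 8] / [3, 7];  Q = [1, 2, 3, 6] / [4, 5]
  Insert 4 (step 7): P = [1, 2, 4, 8] / [3, 6] / [7];  Q = [1, 2, 3, 6] / [4, 5] / [7]
  Insert 5 (step 8): P = [1, 2, 4, 5] / [3, 6, 8] / [7];  Q = [1, 2, 3, 6] / [4, 5, 8] / [7]
Final shape: (4, 3, 1).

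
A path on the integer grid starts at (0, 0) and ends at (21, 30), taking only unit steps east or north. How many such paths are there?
Number of paths = 114456658306760

A monotone lattice path from (0, 0) to (21, 30) consists of 21 east steps and 30 north steps in some order, so it is determined by which 21 of the 51 steps are east. The count is C(51, 21) = 114456658306760.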